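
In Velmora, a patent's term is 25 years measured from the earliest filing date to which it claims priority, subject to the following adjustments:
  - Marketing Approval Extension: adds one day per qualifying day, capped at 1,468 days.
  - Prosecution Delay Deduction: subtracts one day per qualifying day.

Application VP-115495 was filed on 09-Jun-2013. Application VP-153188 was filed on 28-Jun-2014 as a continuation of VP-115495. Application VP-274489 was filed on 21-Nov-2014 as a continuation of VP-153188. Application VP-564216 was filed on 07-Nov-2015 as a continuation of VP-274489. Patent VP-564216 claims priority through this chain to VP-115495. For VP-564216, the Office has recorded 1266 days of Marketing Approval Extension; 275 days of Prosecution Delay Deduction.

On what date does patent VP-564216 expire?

2041-02-24

Earliest priority filing: 9 June 2013.
Base term: 9 June 2013 + 25 years → 9 June 2038.
Marketing Approval Extension: 1266 days (within the 1468-day cap) → +1266 days → 26 November 2041.
Prosecution Delay Deduction: −275 days → 24 February 2041.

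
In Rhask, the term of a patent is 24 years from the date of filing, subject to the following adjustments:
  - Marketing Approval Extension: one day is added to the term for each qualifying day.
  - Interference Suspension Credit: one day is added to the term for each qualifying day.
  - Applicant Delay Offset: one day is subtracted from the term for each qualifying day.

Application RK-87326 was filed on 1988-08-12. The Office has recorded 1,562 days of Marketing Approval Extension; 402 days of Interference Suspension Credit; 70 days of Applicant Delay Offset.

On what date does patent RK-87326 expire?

2017-10-19

Base term: filing date + 24 years → 12 August 2012.
Marketing Approval Extension: +1562 days → 21 November 2016.
Interference Suspension Credit: +402 days → 28 December 2017.
Applicant Delay Offset: −70 days → 19 October 2017.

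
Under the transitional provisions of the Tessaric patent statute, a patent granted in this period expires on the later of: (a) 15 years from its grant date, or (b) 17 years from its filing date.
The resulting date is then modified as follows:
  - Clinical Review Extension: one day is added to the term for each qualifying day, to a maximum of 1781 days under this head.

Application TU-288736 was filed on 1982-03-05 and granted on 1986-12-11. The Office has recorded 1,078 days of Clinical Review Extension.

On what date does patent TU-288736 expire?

November 23, 2004

(a) grant + 15 years → 11 December 2001.
(b) filing + 17 years → 5 March 1999.
Later of the two: 11 December 2001.
Clinical Review Extension: 1078 days (within the 1781-day cap) → +1078 days → 23 November 2004.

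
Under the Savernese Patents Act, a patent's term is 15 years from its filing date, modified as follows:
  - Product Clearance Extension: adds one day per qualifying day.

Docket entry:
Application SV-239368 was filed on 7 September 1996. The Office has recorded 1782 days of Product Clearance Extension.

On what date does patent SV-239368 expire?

Base term: filing date + 15 years → 7 September 2011.
Product Clearance Extension: +1782 days → 24 July 2016.

2016-07-24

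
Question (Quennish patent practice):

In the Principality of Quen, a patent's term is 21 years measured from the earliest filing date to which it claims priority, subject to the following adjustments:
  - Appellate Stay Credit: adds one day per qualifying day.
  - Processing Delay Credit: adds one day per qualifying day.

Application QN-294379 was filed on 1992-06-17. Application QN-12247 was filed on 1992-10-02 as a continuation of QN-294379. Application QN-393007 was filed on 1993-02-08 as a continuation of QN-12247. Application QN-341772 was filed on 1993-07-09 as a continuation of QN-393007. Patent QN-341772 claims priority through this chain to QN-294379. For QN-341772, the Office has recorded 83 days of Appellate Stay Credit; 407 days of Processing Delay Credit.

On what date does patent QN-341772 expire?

October 20, 2014

Earliest priority filing: 17 June 1992.
Base term: 17 June 1992 + 21 years → 17 June 2013.
Appellate Stay Credit: +83 days → 8 September 2013.
Processing Delay Credit: +407 days → 20 October 2014.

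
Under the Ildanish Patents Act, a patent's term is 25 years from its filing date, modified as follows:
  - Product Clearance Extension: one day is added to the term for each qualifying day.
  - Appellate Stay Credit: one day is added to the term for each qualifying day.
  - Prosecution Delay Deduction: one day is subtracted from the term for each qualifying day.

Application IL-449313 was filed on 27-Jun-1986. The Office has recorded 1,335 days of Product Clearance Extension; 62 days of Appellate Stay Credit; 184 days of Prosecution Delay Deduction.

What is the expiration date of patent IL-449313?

October 22, 2014

Base term: filing date + 25 years → 27 June 2011.
Product Clearance Extension: +1335 days → 21 February 2015.
Appellate Stay Credit: +62 days → 24 April 2015.
Prosecution Delay Deduction: −184 days → 22 October 2014.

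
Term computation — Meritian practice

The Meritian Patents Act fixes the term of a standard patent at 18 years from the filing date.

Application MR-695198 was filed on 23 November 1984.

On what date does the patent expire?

Filing date + 18 years → 23 November 2002.

November 23, 2002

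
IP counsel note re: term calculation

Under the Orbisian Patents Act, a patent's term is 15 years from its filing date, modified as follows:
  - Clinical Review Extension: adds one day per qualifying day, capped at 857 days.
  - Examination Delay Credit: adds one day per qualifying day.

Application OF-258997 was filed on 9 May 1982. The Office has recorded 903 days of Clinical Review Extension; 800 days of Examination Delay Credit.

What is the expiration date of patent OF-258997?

November 21, 2001

Base term: filing date + 15 years → 9 May 1997.
Clinical Review Extension: 903 days claimed exceeds the 857-day cap, so +857 days → 13 September 1999.
Examination Delay Credit: +800 days → 21 November 2001.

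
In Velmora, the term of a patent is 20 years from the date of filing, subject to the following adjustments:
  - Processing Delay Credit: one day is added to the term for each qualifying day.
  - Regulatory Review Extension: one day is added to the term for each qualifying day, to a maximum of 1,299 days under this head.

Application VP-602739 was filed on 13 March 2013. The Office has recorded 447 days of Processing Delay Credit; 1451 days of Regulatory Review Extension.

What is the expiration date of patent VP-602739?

2037-12-23

Base term: filing date + 20 years → 13 March 2033.
Processing Delay Credit: +447 days → 3 June 2034.
Regulatory Review Extension: 1451 days claimed exceeds the 1299-day cap, so +1299 days → 23 December 2037.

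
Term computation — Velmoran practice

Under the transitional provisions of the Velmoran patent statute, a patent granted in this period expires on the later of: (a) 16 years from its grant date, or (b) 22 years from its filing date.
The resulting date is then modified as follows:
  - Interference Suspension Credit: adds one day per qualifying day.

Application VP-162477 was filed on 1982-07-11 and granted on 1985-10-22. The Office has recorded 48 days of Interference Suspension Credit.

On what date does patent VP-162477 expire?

August 28, 2004

(a) grant + 16 years → 22 October 2001.
(b) filing + 22 years → 11 July 2004.
Later of the two: 11 July 2004.
Interference Suspension Credit: +48 days → 28 August 2004.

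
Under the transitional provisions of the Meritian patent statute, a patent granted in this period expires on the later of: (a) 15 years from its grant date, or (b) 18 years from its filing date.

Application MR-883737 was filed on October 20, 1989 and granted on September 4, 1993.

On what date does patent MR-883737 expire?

2008-09-04

(a) grant + 15 years → 4 September 2008.
(b) filing + 18 years → 20 October 2007.
Later of the two: 4 September 2008.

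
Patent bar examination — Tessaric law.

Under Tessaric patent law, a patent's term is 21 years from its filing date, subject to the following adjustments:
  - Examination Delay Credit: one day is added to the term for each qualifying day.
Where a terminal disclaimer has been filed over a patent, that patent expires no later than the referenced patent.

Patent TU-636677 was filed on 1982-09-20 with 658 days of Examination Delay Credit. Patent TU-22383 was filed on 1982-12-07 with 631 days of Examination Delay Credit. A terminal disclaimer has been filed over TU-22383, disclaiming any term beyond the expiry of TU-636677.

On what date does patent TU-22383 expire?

Natural term of TU-22383:
  Base: filing + 21 years → 7 December 2003.
  Examination Delay Credit: +631 days → 29 August 2005.
Expiry of referenced patent TU-636677:
  Base: filing + 21 years → 20 September 2003.
  Examination Delay Credit: +658 days → 9 July 2005.
Terminal disclaimer: TU-22383 expires on the earlier of 29 August 2005 and 9 July 2005.

2005-07-09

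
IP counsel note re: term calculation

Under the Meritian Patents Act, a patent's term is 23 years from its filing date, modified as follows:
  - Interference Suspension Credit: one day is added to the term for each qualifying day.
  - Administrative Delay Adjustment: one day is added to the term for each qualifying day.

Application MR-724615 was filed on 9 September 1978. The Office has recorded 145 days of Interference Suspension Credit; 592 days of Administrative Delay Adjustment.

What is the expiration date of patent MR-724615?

Base term: filing date + 23 years → 9 September 2001.
Interference Suspension Credit: +145 days → 1 February 2002.
Administrative Delay Adjustment: +592 days → 16 September 2003.

September 16, 2003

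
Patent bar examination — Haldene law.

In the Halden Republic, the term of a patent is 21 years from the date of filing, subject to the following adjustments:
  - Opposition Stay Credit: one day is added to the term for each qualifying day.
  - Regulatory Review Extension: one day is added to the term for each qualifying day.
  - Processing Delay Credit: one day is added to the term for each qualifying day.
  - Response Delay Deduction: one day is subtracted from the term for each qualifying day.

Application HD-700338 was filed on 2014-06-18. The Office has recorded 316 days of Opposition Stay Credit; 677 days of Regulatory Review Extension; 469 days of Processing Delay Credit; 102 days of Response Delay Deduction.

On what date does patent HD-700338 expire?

Base term: filing date + 21 years → 18 June 2035.
Opposition Stay Credit: +316 days → 29 April 2036.
Regulatory Review Extension: +677 days → 7 March 2038.
Processing Delay Credit: +469 days → 19 June 2039.
Response Delay Deduction: −102 days → 9 March 2039.

March 9, 2039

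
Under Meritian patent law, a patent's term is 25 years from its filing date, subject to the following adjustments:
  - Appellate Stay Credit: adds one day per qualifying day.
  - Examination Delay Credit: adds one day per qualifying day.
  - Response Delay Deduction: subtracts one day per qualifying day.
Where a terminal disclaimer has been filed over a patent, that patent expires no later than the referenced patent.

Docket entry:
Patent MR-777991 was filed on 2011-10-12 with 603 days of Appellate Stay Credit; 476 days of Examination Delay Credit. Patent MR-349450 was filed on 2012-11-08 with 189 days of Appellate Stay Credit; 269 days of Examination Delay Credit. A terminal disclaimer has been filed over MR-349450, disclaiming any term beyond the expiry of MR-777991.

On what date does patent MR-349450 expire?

Natural term of MR-349450:
  Base: filing + 25 years → 8 November 2037.
  Appellate Stay Credit: +189 days → 16 May 2038.
  Examination Delay Credit: +269 days → 9 February 2039.
Expiry of referenced patent MR-777991:
  Base: filing + 25 years → 12 October 2036.
  Appellate Stay Credit: +603 days → 7 June 2038.
  Examination Delay Credit: +476 days → 26 September 2039.
Terminal disclaimer: MR-349450 expires on the earlier of 9 February 2039 and 26 September 2039.

2039-02-09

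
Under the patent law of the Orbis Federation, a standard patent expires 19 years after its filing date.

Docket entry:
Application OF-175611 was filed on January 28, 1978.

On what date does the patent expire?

Filing date + 19 years → 28 January 1997.

1997-01-28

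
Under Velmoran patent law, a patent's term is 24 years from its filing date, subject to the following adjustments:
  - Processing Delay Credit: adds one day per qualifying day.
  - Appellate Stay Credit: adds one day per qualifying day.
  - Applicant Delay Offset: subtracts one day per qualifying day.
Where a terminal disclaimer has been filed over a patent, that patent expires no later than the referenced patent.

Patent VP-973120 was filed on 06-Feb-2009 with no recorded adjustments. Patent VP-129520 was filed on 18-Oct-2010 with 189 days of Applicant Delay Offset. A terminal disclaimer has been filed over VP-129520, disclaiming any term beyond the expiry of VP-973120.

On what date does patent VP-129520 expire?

Natural term of VP-129520:
  Base: filing + 24 years → 18 October 2034.
  Applicant Delay Offset: −189 days → 12 April 2034.
Expiry of referenced patent VP-973120:
  Base: filing + 24 years → 6 February 2033.
Terminal disclaimer: VP-129520 expires on the earlier of 12 April 2034 and 6 February 2033.

2033-02-06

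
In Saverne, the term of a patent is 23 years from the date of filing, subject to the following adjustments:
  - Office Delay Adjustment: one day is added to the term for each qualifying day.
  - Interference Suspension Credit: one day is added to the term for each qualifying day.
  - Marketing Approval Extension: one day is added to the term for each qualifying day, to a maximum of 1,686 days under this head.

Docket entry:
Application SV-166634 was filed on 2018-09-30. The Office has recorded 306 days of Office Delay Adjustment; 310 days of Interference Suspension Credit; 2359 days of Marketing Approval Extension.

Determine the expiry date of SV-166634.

Base term: filing date + 23 years → 30 September 2041.
Office Delay Adjustment: +306 days → 2 August 2042.
Interference Suspension Credit: +310 days → 8 June 2043.
Marketing Approval Extension: 2359 days claimed exceeds the 1686-day cap, so +1686 days → 19 January 2048.

2048-01-19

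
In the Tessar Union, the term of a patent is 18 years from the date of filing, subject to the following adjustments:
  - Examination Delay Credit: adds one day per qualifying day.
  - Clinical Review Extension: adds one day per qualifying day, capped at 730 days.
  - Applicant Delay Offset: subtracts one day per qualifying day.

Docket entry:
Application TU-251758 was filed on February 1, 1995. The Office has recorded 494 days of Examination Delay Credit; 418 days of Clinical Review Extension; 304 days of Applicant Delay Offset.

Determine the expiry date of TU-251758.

2014-10-02

Base term: filing date + 18 years → 1 February 2013.
Examination Delay Credit: +494 days → 10 June 2014.
Clinical Review Extension: 418 days (within the 730-day cap) → +418 days → 2 August 2015.
Applicant Delay Offset: −304 days → 2 October 2014.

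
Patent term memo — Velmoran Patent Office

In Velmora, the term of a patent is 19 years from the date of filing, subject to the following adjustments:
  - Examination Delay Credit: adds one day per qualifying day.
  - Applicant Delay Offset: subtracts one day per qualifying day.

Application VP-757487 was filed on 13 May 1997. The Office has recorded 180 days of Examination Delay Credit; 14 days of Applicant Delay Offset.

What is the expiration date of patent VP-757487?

Base term: filing date + 19 years → 13 May 2016.
Examination Delay Credit: +180 days → 9 November 2016.
Applicant Delay Offset: −14 days → 26 October 2016.

October 26, 2016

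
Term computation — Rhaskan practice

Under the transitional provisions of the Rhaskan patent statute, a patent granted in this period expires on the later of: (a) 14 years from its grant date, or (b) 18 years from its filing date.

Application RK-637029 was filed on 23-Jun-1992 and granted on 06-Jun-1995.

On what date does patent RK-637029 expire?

(a) grant + 14 years → 6 June 2009.
(b) filing + 18 years → 23 June 2010.
Later of the two: 23 June 2010.

June 23, 2010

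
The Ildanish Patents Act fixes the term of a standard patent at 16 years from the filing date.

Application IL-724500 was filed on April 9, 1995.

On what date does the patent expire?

April 9, 2011

Filing date + 16 years → 9 April 2011.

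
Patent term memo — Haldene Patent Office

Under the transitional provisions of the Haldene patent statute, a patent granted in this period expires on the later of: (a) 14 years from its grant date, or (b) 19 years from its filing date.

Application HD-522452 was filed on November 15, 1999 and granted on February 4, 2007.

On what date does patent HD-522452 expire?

(a) grant + 14 years → 4 February 2021.
(b) filing + 19 years → 15 November 2018.
Later of the two: 4 February 2021.

February 4, 2021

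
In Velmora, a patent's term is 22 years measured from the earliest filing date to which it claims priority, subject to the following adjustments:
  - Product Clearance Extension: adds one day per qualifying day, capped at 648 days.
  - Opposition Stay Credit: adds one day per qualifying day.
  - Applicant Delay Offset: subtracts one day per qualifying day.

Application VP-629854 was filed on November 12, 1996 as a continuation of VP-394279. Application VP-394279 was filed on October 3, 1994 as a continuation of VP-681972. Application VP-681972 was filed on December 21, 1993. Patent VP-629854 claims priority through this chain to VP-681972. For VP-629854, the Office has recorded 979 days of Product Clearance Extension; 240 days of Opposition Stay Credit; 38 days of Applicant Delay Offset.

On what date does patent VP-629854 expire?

April 19, 2018

Earliest priority filing: 21 December 1993.
Base term: 21 December 1993 + 22 years → 21 December 2015.
Product Clearance Extension: 979 days claimed exceeds the 648-day cap, so +648 days → 29 September 2017.
Opposition Stay Credit: +240 days → 27 May 2018.
Applicant Delay Offset: −38 days → 19 April 2018.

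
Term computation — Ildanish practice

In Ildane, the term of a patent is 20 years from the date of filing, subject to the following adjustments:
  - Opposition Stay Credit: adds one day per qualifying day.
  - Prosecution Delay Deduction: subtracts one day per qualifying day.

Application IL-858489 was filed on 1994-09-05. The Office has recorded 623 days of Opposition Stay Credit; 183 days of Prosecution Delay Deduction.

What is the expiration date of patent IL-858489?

Base term: filing date + 20 years → 5 September 2014.
Opposition Stay Credit: +623 days → 20 May 2016.
Prosecution Delay Deduction: −183 days → 19 November 2015.

November 19, 2015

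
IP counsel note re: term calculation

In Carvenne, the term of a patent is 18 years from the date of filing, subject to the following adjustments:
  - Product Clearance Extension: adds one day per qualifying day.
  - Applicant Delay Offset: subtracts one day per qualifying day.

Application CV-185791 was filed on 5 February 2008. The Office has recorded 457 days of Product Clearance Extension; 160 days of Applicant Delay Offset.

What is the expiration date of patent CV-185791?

2026-11-29

Base term: filing date + 18 years → 5 February 2026.
Product Clearance Extension: +457 days → 8 May 2027.
Applicant Delay Offset: −160 days → 29 November 2026.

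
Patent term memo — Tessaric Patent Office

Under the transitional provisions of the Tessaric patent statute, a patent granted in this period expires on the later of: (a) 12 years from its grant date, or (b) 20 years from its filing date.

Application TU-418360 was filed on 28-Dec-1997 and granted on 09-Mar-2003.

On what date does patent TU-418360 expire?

December 28, 2017

(a) grant + 12 years → 9 March 2015.
(b) filing + 20 years → 28 December 2017.
Later of the two: 28 December 2017.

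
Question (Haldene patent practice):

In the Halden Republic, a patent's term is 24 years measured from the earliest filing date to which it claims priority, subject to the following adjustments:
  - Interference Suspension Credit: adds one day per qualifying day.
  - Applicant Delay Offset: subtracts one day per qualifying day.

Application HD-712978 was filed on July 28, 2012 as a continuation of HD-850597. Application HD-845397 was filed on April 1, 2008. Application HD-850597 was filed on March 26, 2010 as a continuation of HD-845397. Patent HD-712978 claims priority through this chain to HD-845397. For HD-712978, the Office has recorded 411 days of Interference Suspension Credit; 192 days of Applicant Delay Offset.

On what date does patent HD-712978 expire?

Earliest priority filing: 1 April 2008.
Base term: 1 April 2008 + 24 years → 1 April 2032.
Interference Suspension Credit: +411 days → 17 May 2033.
Applicant Delay Offset: −192 days → 6 November 2032.

2032-11-06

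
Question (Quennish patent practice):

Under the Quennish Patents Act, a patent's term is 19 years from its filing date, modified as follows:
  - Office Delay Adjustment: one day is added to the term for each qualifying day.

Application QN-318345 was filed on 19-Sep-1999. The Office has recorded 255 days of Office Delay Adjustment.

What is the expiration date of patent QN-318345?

Base term: filing date + 19 years → 19 September 2018.
Office Delay Adjustment: +255 days → 1 June 2019.

2019-06-01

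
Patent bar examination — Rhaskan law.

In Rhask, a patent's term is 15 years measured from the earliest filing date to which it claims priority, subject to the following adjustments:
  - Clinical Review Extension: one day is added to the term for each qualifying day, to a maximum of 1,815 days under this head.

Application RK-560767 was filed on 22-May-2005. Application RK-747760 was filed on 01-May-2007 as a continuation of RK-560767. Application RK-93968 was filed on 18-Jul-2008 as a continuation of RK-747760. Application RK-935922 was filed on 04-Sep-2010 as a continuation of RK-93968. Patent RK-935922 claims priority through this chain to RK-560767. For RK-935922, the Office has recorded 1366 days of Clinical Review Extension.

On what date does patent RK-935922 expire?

Earliest priority filing: 22 May 2005.
Base term: 22 May 2005 + 15 years → 22 May 2020.
Clinical Review Extension: 1366 days (within the 1815-day cap) → +1366 days → 17 February 2024.

2024-02-17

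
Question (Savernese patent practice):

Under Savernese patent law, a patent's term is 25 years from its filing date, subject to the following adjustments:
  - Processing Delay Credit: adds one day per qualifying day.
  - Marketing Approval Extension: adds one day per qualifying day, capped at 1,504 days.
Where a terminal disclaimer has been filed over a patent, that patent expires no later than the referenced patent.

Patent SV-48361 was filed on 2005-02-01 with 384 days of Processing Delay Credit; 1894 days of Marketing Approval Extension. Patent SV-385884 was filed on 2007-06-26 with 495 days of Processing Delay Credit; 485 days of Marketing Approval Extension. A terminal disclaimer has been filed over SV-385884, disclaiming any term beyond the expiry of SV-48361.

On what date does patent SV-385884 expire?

2035-03-03

Natural term of SV-385884:
  Base: filing + 25 years → 26 June 2032.
  Processing Delay Credit: +495 days → 3 November 2033.
  Marketing Approval Extension: 485 days (within the 1504-day cap) → +485 days → 3 March 2035.
Expiry of referenced patent SV-48361:
  Base: filing + 25 years → 1 February 2030.
  Processing Delay Credit: +384 days → 20 February 2031.
  Marketing Approval Extension: 1894 days claimed exceeds the 1504-day cap, so +1504 days → 4 April 2035.
Terminal disclaimer: SV-385884 expires on the earlier of 3 March 2035 and 4 April 2035.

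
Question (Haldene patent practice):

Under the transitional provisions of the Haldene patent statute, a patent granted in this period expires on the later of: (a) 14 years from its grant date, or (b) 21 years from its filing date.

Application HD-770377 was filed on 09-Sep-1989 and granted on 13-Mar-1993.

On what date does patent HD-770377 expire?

(a) grant + 14 years → 13 March 2007.
(b) filing + 21 years → 9 September 2010.
Later of the two: 9 September 2010.

2010-09-09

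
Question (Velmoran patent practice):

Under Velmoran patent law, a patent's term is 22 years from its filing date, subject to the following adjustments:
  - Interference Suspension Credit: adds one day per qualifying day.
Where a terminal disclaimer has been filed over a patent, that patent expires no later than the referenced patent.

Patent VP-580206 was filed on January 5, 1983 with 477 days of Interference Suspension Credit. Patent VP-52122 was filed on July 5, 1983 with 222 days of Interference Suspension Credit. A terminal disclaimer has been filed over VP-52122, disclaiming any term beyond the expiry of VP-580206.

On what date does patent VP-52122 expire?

Natural term of VP-52122:
  Base: filing + 22 years → 5 July 2005.
  Interference Suspension Credit: +222 days → 12 February 2006.
Expiry of referenced patent VP-580206:
  Base: filing + 22 years → 5 January 2005.
  Interference Suspension Credit: +477 days → 27 April 2006.
Terminal disclaimer: VP-52122 expires on the earlier of 12 February 2006 and 27 April 2006.

February 12, 2006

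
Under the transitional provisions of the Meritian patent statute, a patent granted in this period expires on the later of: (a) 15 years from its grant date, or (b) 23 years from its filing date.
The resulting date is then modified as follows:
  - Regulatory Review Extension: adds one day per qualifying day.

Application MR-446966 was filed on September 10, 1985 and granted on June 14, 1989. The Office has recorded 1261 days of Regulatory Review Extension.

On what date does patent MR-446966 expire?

2012-02-23

(a) grant + 15 years → 14 June 2004.
(b) filing + 23 years → 10 September 2008.
Later of the two: 10 September 2008.
Regulatory Review Extension: +1261 days → 23 February 2012.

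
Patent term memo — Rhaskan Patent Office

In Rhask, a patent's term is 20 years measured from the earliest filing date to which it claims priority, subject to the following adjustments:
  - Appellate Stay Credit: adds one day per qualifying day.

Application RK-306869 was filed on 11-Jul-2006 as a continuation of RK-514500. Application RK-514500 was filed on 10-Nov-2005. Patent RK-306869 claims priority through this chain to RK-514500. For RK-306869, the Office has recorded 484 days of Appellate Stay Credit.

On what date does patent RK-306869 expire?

Earliest priority filing: 10 November 2005.
Base term: 10 November 2005 + 20 years → 10 November 2025.
Appellate Stay Credit: +484 days → 9 March 2027.

2027-03-09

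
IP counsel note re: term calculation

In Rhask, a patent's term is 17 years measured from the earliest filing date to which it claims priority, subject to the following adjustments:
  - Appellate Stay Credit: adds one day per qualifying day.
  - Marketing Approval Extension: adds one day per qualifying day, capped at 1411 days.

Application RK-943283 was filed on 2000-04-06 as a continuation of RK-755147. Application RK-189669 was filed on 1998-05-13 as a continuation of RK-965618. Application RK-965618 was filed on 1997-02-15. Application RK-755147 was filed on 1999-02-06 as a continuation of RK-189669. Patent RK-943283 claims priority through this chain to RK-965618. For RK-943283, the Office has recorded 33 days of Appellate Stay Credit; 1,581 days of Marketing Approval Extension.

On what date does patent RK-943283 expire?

2018-01-29

Earliest priority filing: 15 February 1997.
Base term: 15 February 1997 + 17 years → 15 February 2014.
Appellate Stay Credit: +33 days → 20 March 2014.
Marketing Approval Extension: 1581 days claimed exceeds the 1411-day cap, so +1411 days → 29 January 2018.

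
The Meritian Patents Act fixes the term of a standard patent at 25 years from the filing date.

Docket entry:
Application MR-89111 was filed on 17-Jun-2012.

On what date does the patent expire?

2037-06-17

Filing date + 25 years → 17 June 2037.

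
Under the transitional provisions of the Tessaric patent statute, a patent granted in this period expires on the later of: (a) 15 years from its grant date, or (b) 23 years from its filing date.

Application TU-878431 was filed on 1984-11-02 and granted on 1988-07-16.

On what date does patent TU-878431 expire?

(a) grant + 15 years → 16 July 2003.
(b) filing + 23 years → 2 November 2007.
Later of the two: 2 November 2007.

November 2, 2007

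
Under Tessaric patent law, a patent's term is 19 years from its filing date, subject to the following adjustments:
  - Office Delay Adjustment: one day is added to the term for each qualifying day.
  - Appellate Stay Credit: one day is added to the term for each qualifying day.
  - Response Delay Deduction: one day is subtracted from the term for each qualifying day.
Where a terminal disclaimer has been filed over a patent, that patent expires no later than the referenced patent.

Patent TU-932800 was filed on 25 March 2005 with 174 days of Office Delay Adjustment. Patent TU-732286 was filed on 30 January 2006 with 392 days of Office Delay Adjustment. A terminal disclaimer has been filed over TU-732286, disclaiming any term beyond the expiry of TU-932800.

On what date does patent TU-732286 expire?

2024-09-15

Natural term of TU-732286:
  Base: filing + 19 years → 30 January 2025.
  Office Delay Adjustment: +392 days → 26 February 2026.
Expiry of referenced patent TU-932800:
  Base: filing + 19 years → 25 March 2024.
  Office Delay Adjustment: +174 days → 15 September 2024.
Terminal disclaimer: TU-732286 expires on the earlier of 26 February 2026 and 15 September 2024.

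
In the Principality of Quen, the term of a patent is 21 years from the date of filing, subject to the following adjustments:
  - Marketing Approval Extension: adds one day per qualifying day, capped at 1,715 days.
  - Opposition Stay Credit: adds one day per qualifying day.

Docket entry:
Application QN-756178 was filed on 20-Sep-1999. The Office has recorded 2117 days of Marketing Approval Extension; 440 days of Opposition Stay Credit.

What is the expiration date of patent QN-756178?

Base term: filing date + 21 years → 20 September 2020.
Marketing Approval Extension: 2117 days claimed exceeds the 1715-day cap, so +1715 days → 1 June 2025.
Opposition Stay Credit: +440 days → 15 August 2026.

2026-08-15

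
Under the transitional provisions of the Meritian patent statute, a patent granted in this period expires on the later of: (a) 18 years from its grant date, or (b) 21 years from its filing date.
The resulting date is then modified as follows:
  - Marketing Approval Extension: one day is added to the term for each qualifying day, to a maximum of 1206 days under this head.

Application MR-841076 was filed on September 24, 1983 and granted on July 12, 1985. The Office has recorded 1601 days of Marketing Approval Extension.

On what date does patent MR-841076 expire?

2008-01-13

(a) grant + 18 years → 12 July 2003.
(b) filing + 21 years → 24 September 2004.
Later of the two: 24 September 2004.
Marketing Approval Extension: 1601 days claimed exceeds the 1206-day cap, so +1206 days → 13 January 2008.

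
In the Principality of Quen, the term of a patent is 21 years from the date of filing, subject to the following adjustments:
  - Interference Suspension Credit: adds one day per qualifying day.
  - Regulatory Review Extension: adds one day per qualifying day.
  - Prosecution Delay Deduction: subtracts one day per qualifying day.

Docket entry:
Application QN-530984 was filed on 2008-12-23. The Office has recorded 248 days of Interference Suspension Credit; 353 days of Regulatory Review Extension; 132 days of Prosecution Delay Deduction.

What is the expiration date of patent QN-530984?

April 6, 2031

Base term: filing date + 21 years → 23 December 2029.
Interference Suspension Credit: +248 days → 28 August 2030.
Regulatory Review Extension: +353 days → 16 August 2031.
Prosecution Delay Deduction: −132 days → 6 April 2031.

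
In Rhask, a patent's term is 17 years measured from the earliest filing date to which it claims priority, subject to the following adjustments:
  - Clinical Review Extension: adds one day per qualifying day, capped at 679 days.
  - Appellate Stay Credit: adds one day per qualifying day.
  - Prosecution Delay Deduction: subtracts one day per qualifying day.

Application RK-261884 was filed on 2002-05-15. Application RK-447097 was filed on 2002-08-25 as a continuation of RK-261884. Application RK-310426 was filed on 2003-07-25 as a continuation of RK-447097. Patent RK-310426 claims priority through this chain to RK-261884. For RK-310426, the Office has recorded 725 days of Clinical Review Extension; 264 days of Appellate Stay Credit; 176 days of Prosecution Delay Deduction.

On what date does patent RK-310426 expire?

2021-06-20

Earliest priority filing: 15 May 2002.
Base term: 15 May 2002 + 17 years → 15 May 2019.
Clinical Review Extension: 725 days claimed exceeds the 679-day cap, so +679 days → 24 March 2021.
Appellate Stay Credit: +264 days → 13 December 2021.
Prosecution Delay Deduction: −176 days → 20 June 2021.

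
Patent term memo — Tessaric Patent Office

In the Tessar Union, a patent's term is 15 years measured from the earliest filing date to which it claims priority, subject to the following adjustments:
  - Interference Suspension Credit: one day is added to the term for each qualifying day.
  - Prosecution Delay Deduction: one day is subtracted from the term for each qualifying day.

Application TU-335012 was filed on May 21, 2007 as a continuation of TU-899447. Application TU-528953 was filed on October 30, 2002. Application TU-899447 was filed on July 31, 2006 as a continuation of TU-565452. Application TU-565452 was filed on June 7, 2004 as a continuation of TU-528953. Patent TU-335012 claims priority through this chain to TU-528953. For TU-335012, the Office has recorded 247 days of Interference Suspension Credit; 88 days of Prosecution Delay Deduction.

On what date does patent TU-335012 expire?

2018-04-07

Earliest priority filing: 30 October 2002.
Base term: 30 October 2002 + 15 years → 30 October 2017.
Interference Suspension Credit: +247 days → 4 July 2018.
Prosecution Delay Deduction: −88 days → 7 April 2018.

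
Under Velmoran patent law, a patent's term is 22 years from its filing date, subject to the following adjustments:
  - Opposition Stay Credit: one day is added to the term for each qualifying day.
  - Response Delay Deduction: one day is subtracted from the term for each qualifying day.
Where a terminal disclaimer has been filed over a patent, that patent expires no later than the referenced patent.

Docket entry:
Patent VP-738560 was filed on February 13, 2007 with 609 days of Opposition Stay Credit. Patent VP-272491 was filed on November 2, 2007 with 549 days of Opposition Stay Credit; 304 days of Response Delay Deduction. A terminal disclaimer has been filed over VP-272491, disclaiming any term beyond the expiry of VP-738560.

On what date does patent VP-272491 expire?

July 5, 2030

Natural term of VP-272491:
  Base: filing + 22 years → 2 November 2029.
  Opposition Stay Credit: +549 days → 5 May 2031.
  Response Delay Deduction: −304 days → 5 July 2030.
Expiry of referenced patent VP-738560:
  Base: filing + 22 years → 13 February 2029.
  Opposition Stay Credit: +609 days → 15 October 2030.
Terminal disclaimer: VP-272491 expires on the earlier of 5 July 2030 and 15 October 2030.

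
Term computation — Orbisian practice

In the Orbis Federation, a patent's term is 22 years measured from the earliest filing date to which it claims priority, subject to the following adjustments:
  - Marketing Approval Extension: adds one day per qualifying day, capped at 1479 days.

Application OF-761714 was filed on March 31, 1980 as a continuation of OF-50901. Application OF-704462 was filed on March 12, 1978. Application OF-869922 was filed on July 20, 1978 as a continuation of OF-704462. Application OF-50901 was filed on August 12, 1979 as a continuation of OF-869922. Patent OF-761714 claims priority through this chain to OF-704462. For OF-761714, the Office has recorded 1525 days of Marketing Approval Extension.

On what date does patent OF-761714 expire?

Earliest priority filing: 12 March 1978.
Base term: 12 March 1978 + 22 years → 12 March 2000.
Marketing Approval Extension: 1525 days claimed exceeds the 1479-day cap, so +1479 days → 30 March 2004.

March 30, 2004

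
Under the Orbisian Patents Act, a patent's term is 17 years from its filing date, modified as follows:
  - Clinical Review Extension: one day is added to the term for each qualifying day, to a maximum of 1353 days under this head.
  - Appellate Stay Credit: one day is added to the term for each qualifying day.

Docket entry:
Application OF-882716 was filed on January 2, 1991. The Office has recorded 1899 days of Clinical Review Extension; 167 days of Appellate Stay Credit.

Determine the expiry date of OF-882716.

Base term: filing date + 17 years → 2 January 2008.
Clinical Review Extension: 1899 days claimed exceeds the 1353-day cap, so +1353 days → 16 September 2011.
Appellate Stay Credit: +167 days → 1 March 2012.

2012-03-01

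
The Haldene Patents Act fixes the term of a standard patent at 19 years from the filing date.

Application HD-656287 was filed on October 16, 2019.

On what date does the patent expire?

October 16, 2038

Filing date + 19 years → 16 October 2038.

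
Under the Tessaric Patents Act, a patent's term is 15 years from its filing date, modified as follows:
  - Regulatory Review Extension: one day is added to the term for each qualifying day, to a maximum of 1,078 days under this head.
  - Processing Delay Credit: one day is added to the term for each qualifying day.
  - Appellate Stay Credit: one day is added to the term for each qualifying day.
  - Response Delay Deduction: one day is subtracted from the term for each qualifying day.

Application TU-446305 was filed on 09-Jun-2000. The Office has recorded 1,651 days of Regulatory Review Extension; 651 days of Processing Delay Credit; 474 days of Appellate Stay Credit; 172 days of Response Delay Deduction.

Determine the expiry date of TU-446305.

Base term: filing date + 15 years → 9 June 2015.
Regulatory Review Extension: 1651 days claimed exceeds the 1078-day cap, so +1078 days → 22 May 2018.
Processing Delay Credit: +651 days → 3 March 2020.
Appellate Stay Credit: +474 days → 20 June 2021.
Response Delay Deduction: −172 days → 30 December 2020.

2020-12-30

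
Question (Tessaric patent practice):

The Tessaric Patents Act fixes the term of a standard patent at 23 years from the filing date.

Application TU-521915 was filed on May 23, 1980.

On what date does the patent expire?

2003-05-23

Filing date + 23 years → 23 May 2003.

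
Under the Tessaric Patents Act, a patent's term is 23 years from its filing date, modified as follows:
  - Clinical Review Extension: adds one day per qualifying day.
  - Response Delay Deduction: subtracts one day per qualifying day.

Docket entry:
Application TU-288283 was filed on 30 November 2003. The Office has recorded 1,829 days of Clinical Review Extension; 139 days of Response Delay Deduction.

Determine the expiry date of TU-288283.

Base term: filing date + 23 years → 30 November 2026.
Clinical Review Extension: +1829 days → 3 December 2031.
Response Delay Deduction: −139 days → 17 July 2031.

2031-07-17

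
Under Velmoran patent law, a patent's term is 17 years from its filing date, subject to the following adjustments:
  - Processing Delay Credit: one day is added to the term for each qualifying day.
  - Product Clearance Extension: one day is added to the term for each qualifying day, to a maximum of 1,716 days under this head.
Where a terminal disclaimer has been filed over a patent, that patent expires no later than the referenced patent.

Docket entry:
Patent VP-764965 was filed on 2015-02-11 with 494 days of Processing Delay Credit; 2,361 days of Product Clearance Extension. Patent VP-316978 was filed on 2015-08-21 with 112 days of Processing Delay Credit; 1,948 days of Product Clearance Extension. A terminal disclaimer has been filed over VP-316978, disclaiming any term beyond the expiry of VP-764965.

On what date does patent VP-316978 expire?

August 23, 2037

Natural term of VP-316978:
  Base: filing + 17 years → 21 August 2032.
  Processing Delay Credit: +112 days → 11 December 2032.
  Product Clearance Extension: 1948 days claimed exceeds the 1716-day cap, so +1716 days → 23 August 2037.
Expiry of referenced patent VP-764965:
  Base: filing + 17 years → 11 February 2032.
  Processing Delay Credit: +494 days → 19 June 2033.
  Product Clearance Extension: 2361 days claimed exceeds the 1716-day cap, so +1716 days → 1 March 2038.
Terminal disclaimer: VP-316978 expires on the earlier of 23 August 2037 and 1 March 2038.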